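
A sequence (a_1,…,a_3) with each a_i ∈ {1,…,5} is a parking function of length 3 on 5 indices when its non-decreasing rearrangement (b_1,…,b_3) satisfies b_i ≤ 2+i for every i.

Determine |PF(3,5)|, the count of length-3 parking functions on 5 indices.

108

Count = (6−3)·6^(3−1) = 3·36 = 108 (Konheim–Weiss)
Check (3,1,3) → sorted (1,3,3): b_i ≤ 2+i ∀i, a PF.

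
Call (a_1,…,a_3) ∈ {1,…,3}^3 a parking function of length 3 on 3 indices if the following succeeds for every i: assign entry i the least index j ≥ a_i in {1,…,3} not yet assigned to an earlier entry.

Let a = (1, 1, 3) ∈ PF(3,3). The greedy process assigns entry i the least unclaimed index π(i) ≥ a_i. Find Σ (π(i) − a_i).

1

Σπ = 3·4/2 = 6 (π permutes [3]); Σa = 1+1+3 = 5; disp = 6−5 = 1.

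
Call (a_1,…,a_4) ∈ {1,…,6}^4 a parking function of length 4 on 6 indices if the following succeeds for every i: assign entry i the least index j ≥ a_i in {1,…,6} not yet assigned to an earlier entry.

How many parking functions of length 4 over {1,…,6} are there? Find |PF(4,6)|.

Count = (6−4+1)·(6+1)^(4−1) = 3×343 = 1029 (Pollak)
Example (4,4,6,2) → sorted (2,4,4,6): b_i ≤ 2+i ∀i, a PF.

1029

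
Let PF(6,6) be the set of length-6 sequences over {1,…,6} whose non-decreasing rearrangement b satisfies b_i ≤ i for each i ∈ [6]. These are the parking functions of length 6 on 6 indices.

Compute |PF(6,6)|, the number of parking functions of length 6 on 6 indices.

16807

|PF(6,6)| = (7−6)·7^(6−1) = 1 · 16807 = 16807 (Konheim–Weiss)
One tuple (4,2,3,1,4,4) → sorted (1,2,3,4,4,4): b_i ≤ i ∀i, a PF.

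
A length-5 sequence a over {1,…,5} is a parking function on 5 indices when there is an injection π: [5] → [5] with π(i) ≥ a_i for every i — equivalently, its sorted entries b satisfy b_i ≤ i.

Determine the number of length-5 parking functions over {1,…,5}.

1296

|PF(5,5)| = (5−5+1)·(5+1)^(5−1) = 1 · 1296 = 1296 (Konheim–Weiss)
E.g. (1,5,1,2,1) → sorted (1,1,1,2,5): b_i ≤ i ∀i, a PF.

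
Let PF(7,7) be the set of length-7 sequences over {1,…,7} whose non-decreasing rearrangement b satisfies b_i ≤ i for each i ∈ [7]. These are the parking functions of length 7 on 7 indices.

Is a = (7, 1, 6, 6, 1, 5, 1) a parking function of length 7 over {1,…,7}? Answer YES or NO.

Order a: b = (1, 1, 1, 5, 6, 6, 7).
  b_1=1 ≤ 1
  b_2=1 ≤ 2
  b_3=1 ≤ 3
  b_4=5 > 4
  fails at i=4 ⇒ NO

NO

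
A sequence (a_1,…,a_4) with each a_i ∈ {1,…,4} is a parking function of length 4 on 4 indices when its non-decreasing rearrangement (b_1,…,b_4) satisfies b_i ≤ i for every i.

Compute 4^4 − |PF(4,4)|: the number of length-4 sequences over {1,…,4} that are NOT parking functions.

|PF| = (4+1−4)·(4+1)^{4−1} = 1×125 = 125 [KW]
Example (4,4,1,4) → sorted (1,4,4,4): b_2=4>2, not a PF.
4^4 − 125 = 256 − 125 = 131

131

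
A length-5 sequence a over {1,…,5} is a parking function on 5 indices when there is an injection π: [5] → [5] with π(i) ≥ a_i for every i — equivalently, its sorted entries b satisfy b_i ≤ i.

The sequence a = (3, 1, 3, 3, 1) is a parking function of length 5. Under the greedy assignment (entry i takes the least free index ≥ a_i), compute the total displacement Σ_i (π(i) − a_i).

Σπ(i) = 1+…+5 = 15; Σa = 3+1+3+3+1 = 11; disp = 15−11 = 4.

4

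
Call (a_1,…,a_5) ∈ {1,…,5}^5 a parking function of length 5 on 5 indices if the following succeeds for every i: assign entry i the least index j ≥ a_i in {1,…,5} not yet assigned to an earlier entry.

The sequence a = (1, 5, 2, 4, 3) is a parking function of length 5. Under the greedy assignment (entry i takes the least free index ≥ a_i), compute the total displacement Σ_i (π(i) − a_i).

0

Σπ = 5·6/2 = 15 (π permutes [5]); Σa = 1+5+2+4+3 = 15; disp = 15−15 = 0.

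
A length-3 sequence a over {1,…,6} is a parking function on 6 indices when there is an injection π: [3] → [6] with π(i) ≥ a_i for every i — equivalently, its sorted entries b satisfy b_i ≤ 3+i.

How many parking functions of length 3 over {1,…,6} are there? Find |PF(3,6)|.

196

|PF(3,6)| = 4·7^2 = 4×49 = 196 (Konheim–Weiss)
Check (2,5,1) → sorted (1,2,5): b_i ≤ 3+i ∀i, a PF.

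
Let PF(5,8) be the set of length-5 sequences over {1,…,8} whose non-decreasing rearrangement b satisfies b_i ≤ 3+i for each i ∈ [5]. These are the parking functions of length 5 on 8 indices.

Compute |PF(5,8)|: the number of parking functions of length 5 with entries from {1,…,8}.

26244

|PF| = 4·9^4 = 4·6561 = 26244 (Konheim–Weiss)
Example (1,2,1,2,1) → sorted (1,1,1,2,2): b_i ≤ 3+i ∀i, a PF.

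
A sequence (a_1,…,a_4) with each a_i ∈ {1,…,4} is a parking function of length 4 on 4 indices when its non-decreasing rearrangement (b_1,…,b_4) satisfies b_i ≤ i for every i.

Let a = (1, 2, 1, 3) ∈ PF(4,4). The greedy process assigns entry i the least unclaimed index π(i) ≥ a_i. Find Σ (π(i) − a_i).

3

Σπ = 10 ({1..4} each once); Σa = 1+2+1+3 = 7; disp = 10−7 = 3.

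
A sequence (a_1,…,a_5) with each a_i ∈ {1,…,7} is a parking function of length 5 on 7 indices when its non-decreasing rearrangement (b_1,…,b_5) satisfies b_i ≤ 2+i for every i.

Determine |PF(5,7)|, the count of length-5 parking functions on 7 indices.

|PF(5,7)| = 3·8^4 = 3 · 4096 = 12288
E.g. (4,3,7,3,2) → sorted (2,3,3,4,7): b_i ≤ 2+i ∀i, a PF.

12288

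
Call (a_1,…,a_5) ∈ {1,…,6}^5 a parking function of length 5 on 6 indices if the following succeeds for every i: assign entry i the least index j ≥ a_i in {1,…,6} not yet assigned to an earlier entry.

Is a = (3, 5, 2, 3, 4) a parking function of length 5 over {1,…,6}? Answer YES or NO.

Rearranged: b = (2, 3, 3, 4, 5).
  b_1=2 ≤ 2
  b_2=3 ≤ 3
  b_3=3 ≤ 4
  b_4=4 ≤ 5
  b_5=5 ≤ 6
All bounds hold ⇒ YES

YES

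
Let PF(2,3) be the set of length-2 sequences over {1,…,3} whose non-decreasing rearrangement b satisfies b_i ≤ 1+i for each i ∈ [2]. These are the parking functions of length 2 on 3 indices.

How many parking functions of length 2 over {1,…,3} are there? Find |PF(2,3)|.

8

|PF| = 2·4^1 = 2·4 = 8 (Pollak)
Example (1,3) → sorted (1,3): b_i ≤ 1+i ∀i, a PF.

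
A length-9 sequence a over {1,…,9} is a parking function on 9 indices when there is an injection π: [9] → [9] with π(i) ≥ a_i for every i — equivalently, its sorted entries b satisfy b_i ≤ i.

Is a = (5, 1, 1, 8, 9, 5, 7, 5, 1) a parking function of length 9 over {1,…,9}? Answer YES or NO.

NO

Rearranged: b = (1, 1, 1, 5, 5, 5, 7, 8, 9).
  b_1=1 ≤ 1
  b_2=1 ≤ 2
  b_3=1 ≤ 3
  b_4=5 > 4
  fails at i=4 ⇒ NO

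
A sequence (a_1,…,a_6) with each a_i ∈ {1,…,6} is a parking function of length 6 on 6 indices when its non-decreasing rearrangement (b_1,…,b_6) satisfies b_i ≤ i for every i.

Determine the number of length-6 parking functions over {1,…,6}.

|PF(6,6)| = 1·7^5 = 1×16807 = 16807
One tuple (5,1,3,5,1,1) → sorted (1,1,1,3,5,5): b_i ≤ i ∀i, a PF.

16807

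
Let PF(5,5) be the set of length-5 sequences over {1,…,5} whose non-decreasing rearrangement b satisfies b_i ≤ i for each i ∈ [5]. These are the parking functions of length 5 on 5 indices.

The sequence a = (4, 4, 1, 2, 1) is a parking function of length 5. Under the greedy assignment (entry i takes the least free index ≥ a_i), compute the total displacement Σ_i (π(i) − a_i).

3

Σπ = 15 ({1..5} each once); Σa = 4+4+1+2+1 = 12; disp = 15−12 = 3.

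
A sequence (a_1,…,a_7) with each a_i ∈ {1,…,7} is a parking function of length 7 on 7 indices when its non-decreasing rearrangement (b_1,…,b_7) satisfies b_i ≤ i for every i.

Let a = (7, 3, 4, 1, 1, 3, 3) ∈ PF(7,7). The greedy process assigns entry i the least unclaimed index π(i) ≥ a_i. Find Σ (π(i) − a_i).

6

Σπ = 28 ({1..7} each once); Σa = 7+3+4+1+1+3+3 = 22; disp = 28−22 = 6.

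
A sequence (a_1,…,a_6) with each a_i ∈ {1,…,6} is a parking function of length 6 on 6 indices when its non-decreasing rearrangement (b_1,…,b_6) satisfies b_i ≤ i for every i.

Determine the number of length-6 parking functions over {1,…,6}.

|PF(6,6)| = 1·7^5 = 1·16807 = 16807
E.g. (2,6,1,5,3,3) → sorted (1,2,3,3,5,6): b_i ≤ i ∀i, a PF.

16807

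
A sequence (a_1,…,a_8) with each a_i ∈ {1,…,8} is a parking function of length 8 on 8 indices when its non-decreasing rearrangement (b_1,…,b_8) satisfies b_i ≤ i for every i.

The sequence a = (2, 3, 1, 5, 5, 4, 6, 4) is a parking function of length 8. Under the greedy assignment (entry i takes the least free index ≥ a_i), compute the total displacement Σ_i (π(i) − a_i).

Σπ(i) = 1+…+8 = 36; Σa = 2+3+1+5+5+4+6+4 = 30; disp = 36−30 = 6.

6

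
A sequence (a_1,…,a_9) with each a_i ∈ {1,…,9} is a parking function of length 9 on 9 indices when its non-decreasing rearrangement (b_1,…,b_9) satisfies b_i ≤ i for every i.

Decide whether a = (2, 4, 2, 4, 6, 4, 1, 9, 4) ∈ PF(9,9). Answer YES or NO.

YES

Rearranged: b = (1, 2, 2, 4, 4, 4, 4, 6, 9).
  b_1=1 ≤ 1
  b_2=2 ≤ 2
  b_3=2 ≤ 3
  b_4=4 ≤ 4
  b_5=4 ≤ 5
  b_6=4 ≤ 6
  b_7=4 ≤ 7
  b_8=6 ≤ 8
  b_9=9 ≤ 9
All bounds hold ⇒ YES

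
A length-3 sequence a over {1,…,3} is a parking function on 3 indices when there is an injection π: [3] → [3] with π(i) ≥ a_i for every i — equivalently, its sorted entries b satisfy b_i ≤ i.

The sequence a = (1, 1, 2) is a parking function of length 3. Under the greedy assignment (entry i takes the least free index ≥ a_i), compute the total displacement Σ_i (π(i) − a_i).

Σπ = 6 ({1..3} each once); Σa = 1+1+2 = 4; disp = 6−4 = 2.

2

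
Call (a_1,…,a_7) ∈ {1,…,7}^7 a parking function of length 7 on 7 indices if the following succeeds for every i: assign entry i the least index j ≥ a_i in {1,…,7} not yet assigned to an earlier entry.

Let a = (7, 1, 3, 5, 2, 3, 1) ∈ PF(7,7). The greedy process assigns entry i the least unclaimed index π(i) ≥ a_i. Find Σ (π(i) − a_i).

Σπ(i) = 1+…+7 = 28; Σa = 7+1+3+5+2+3+1 = 22; disp = 28−22 = 6.

6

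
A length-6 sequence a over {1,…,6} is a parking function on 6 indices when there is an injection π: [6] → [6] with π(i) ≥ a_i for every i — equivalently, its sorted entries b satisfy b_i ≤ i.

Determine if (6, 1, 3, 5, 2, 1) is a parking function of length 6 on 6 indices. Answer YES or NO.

Sorted: b = (1, 1, 2, 3, 5, 6).
  b_1=1 ≤ 1
  b_2=1 ≤ 2
  b_3=2 ≤ 3
  b_4=3 ≤ 4
  b_5=5 ≤ 5
  b_6=6 ≤ 6
All bounds hold ⇒ YES

YES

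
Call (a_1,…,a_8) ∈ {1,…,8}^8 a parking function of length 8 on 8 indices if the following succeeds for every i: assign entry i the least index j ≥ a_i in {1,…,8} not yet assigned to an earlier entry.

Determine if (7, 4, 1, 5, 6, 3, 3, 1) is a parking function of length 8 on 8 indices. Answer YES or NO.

Sorted: b = (1, 1, 3, 3, 4, 5, 6, 7).
  b_1=1 ≤ 1
  b_2=1 ≤ 2
  b_3=3 ≤ 3
  b_4=3 ≤ 4
  b_5=4 ≤ 5
  b_6=5 ≤ 6
  b_7=6 ≤ 7
  b_8=7 ≤ 8
All bounds hold ⇒ YES

YES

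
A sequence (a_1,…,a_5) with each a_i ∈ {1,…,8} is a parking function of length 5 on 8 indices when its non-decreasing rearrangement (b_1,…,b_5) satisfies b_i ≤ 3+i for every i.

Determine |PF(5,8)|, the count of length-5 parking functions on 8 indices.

26244

|PF| = (8−5+1)·(8+1)^(5−1) = 4 · 6561 = 26244 (Konheim–Weiss)
E.g. (5,7,7,2,2) → sorted (2,2,5,7,7): b_i ≤ 3+i ∀i, a PF.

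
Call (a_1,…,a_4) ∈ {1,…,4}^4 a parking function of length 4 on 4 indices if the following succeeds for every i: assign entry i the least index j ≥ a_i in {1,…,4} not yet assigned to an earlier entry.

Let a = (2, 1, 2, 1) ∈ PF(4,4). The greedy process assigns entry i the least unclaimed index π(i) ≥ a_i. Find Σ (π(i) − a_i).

4

Σπ = 10 ({1..4} each once); Σa = 2+1+2+1 = 6; disp = 10−6 = 4.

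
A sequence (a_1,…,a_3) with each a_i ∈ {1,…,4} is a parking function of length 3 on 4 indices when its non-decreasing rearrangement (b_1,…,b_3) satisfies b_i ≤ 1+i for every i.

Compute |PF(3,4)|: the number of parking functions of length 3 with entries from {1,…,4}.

50

|PF(3,4)| = (4−3+1)·(4+1)^(3−1) = 2×25 = 50
Check (2,3,3) → sorted (2,3,3): b_i ≤ 1+i ∀i, a PF.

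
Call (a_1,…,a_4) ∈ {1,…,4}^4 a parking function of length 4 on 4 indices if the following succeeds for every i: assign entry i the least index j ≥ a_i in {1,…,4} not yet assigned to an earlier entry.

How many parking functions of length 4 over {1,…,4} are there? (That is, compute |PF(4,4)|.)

125

|PF| = (4+1−4)·(4+1)^{4−1} = 1 · 125 = 125 (Pollak)
Check (1,2,2,1) → sorted (1,1,2,2): b_i ≤ i ∀i, a PF.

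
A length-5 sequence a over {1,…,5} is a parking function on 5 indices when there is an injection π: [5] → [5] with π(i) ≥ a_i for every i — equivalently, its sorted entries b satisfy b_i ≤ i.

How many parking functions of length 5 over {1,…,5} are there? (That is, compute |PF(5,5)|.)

|PF(5,5)| = (5+1−5)·(5+1)^{5−1} = 1·1296 = 1296 [KW]
Example (3,3,2,1,3) → sorted (1,2,3,3,3): b_i ≤ i ∀i, a PF.

1296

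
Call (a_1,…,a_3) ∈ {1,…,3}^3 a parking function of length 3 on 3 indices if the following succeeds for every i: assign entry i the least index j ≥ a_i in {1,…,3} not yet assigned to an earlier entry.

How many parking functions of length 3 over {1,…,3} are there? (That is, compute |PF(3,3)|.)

#PF = (3+1−3)·(3+1)^{3−1} = 1 · 16 = 16 (Pollak)
Example (3,2,1) → sorted (1,2,3): b_i ≤ i ∀i, a PF.

16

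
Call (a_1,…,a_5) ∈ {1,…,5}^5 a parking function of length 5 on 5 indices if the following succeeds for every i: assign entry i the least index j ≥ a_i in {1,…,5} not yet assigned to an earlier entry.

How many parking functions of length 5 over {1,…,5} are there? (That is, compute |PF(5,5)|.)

1296

|PF(5,5)| = (5+1−5)·(5+1)^{5−1} = 1 · 1296 = 1296 (Pollak)
E.g. (4,3,1,2,4) → sorted (1,2,3,4,4): b_i ≤ i ∀i, a PF.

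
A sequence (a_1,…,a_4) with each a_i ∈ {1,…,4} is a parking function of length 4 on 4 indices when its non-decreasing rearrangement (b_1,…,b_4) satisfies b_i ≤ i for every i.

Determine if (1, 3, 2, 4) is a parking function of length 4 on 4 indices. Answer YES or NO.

YES

Sorted: b = (1, 2, 3, 4).
  b_1=1 ≤ 1
  b_2=2 ≤ 2
  b_3=3 ≤ 3
  b_4=4 ≤ 4
All bounds hold ⇒ YES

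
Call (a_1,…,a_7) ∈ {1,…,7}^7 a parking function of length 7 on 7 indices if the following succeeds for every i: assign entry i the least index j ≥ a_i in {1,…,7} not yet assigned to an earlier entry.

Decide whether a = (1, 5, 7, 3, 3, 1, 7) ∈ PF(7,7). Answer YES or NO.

NO

Sorted: b = (1, 1, 3, 3, 5, 7, 7).
  b_1=1 ≤ 1
  b_2=1 ≤ 2
  b_3=3 ≤ 3
  b_4=3 ≤ 4
  b_5=5 ≤ 5
  b_6=7 > 6
  fails at i=6 ⇒ NO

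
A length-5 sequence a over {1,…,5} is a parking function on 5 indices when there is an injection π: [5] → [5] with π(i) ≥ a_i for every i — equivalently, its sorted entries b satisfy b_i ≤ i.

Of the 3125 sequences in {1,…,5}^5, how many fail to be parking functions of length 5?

#PF = (5+1−5)·(5+1)^{5−1} = 1×1296 = 1296 (Pollak)
One tuple (2,5,5,4,2) → sorted (2,2,4,5,5): b_1=2>1, not a PF.
So 3125 − 1296 = 1829 fail.

1829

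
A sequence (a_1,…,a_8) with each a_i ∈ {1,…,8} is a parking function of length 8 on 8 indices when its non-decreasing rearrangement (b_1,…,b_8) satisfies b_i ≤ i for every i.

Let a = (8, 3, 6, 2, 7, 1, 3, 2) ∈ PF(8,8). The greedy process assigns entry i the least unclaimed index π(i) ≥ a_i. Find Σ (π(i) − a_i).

4

Σπ(i) = 1+…+8 = 36; Σa = 8+3+6+2+7+1+3+2 = 32; disp = 36−32 = 4.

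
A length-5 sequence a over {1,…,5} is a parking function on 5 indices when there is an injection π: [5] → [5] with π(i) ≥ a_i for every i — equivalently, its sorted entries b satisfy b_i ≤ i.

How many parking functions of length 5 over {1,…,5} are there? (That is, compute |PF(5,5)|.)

|PF(5,5)| = (5−5+1)·(5+1)^(5−1) = 1 · 1296 = 1296 (Konheim–Weiss)
Check (3,3,1,3,2) → sorted (1,2,3,3,3): b_i ≤ i ∀i, a PF.

1296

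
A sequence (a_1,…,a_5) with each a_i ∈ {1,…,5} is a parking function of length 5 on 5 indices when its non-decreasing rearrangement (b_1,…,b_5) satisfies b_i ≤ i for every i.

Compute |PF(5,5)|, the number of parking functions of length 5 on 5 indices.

1296

#PF = (5+1−5)·(5+1)^{5−1} = 1 · 1296 = 1296 [KW]
E.g. (2,5,3,2,1) → sorted (1,2,2,3,5): b_i ≤ i ∀i, a PF.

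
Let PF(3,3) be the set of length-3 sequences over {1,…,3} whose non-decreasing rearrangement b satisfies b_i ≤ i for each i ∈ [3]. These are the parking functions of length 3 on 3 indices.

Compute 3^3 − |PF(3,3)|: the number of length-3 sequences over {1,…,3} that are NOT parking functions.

11

Count = 1·4^2 = 1×16 = 16 [KW]
Example (1,3,3) → sorted (1,3,3): b_2=3>2, not a PF.
So 27 − 16 = 11 fail.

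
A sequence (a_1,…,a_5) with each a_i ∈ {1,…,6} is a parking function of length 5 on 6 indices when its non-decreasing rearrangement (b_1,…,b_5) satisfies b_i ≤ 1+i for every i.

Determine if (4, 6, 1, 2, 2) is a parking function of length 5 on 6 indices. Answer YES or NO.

YES

Order a: b = (1, 2, 2, 4, 6).
  b_1=1 ≤ 2
  b_2=2 ≤ 3
  b_3=2 ≤ 4
  b_4=4 ≤ 5
  b_5=6 ≤ 6
All bounds hold ⇒ YES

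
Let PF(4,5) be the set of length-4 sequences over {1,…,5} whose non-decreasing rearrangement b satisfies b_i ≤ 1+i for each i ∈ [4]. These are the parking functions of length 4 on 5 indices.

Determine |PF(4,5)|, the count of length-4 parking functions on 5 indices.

432

Count = (6−4)·6^(4−1) = 2·216 = 432 (Pollak)
Example (2,3,4,5) → sorted (2,3,4,5): b_i ≤ 1+i ∀i, a PF.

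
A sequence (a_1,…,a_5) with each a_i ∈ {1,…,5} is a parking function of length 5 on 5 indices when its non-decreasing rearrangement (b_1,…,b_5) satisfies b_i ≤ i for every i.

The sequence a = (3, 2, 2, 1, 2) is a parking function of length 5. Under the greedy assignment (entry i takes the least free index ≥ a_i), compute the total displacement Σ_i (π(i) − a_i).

5

Σπ = 5·6/2 = 15 (π permutes [5]); Σa = 3+2+2+1+2 = 10; disp = 15−10 = 5.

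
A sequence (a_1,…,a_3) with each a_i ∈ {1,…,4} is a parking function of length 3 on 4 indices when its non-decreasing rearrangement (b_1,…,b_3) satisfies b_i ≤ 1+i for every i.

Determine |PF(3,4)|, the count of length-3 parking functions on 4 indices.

#PF = (5−3)·5^(3−1) = 2×25 = 50 (Konheim–Weiss)
Check (1,4,1) → sorted (1,1,4): b_i ≤ 1+i ∀i, a PF.

50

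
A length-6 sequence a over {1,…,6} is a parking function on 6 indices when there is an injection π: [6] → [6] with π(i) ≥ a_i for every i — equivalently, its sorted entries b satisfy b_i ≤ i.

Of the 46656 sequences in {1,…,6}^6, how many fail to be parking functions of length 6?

Count = (6+1−6)·(6+1)^{6−1} = 1 · 16807 = 16807 (Konheim–Weiss)
Check (6,5,5,5,3,4) → sorted (3,4,5,5,5,6): b_1=3>1, not a PF.
6^6 − 16807 = 46656 − 16807 = 29849

29849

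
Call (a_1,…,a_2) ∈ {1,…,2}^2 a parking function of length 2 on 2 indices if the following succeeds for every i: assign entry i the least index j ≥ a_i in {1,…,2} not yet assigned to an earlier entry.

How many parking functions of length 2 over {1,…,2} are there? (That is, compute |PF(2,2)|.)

3

#PF = (2−2+1)·(2+1)^(2−1) = 1 · 3 = 3 (Konheim–Weiss)
E.g. (1,1) → sorted (1,1): b_i ≤ i ∀i, a PF.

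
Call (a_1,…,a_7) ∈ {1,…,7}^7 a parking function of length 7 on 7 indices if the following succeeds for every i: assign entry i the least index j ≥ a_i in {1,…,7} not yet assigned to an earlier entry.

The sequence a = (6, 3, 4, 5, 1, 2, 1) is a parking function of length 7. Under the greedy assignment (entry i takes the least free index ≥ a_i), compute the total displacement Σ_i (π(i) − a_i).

6

Σπ(i) = 1+…+7 = 28; Σa = 6+3+4+5+1+2+1 = 22; disp = 28−22 = 6.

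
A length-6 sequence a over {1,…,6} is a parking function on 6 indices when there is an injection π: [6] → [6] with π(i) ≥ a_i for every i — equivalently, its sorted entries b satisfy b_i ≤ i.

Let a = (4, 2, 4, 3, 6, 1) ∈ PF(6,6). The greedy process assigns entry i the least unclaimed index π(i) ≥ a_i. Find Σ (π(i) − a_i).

1

Σπ = 6·7/2 = 21 (π permutes [6]); Σa = 4+2+4+3+6+1 = 20; disp = 21−20 = 1.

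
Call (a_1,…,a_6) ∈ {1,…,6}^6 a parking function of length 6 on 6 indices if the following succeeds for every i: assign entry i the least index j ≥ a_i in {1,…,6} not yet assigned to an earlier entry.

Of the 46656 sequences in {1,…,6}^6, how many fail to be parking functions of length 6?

29849

|PF| = (6+1−6)·(6+1)^{6−1} = 1 · 16807 = 16807 [KW]
E.g. (6,5,5,2,5,2) → sorted (2,2,5,5,5,6): b_1=2>1, not a PF.
So 46656 − 16807 = 29849 fail.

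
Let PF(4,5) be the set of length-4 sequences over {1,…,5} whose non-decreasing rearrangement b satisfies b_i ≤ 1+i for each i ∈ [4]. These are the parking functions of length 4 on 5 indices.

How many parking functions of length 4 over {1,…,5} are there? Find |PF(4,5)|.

|PF(4,5)| = 2·6^3 = 2 · 216 = 432 (Pollak)
E.g. (3,2,1,3) → sorted (1,2,3,3): b_i ≤ 1+i ∀i, a PF.

432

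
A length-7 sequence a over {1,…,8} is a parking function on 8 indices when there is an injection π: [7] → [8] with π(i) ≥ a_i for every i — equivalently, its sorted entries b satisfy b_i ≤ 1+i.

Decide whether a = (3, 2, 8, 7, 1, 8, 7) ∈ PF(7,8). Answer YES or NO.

Order a: b = (1, 2, 3, 7, 7, 8, 8).
  b_1=1 ≤ 2
  b_2=2 ≤ 3
  b_3=3 ≤ 4
  b_4=7 > 5
  fails at i=4 ⇒ NO

NO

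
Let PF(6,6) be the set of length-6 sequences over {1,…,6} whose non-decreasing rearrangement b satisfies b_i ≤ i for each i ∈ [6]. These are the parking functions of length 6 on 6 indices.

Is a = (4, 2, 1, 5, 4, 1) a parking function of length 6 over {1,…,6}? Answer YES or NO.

YES

Order a: b = (1, 1, 2, 4, 4, 5).
  b_1=1 ≤ 1
  b_2=1 ≤ 2
  b_3=2 ≤ 3
  b_4=4 ≤ 4
  b_5=4 ≤ 5
  b_6=5 ≤ 6
All bounds hold ⇒ YES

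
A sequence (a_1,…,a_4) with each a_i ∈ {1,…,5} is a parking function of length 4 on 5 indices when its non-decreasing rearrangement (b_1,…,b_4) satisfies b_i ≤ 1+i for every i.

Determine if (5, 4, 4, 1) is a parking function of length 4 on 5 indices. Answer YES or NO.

Rearranged: b = (1, 4, 4, 5).
  b_1=1 ≤ 2
  b_2=4 > 3
  fails at i=2 ⇒ NO

NO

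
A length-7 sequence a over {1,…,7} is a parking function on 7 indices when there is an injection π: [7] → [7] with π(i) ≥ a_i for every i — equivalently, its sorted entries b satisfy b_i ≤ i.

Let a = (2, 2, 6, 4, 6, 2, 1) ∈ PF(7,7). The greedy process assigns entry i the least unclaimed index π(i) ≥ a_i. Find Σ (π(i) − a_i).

5

Σπ = 28 ({1..7} each once); Σa = 2+2+6+4+6+2+1 = 23; disp = 28−23 = 5.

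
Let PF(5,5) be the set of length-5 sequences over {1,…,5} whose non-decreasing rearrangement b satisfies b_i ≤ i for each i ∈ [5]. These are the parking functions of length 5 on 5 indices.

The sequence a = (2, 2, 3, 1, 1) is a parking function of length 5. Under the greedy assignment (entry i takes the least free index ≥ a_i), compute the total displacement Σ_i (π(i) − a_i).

6

Σπ = 15 ({1..5} each once); Σa = 2+2+3+1+1 = 9; disp = 15−9 = 6.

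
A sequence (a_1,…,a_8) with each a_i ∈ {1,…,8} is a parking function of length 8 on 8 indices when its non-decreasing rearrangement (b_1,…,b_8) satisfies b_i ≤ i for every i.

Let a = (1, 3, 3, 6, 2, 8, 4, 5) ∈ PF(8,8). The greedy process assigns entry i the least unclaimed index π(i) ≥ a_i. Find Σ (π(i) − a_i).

4

Σπ = 8·9/2 = 36 (π permutes [8]); Σa = 1+3+3+6+2+8+4+5 = 32; disp = 36−32 = 4.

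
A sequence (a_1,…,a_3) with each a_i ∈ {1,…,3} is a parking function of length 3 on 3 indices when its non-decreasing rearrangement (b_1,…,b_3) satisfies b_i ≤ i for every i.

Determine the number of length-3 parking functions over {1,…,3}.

16

Count = 1·4^2 = 1 · 16 = 16
One tuple (2,1,2) → sorted (1,2,2): b_i ≤ i ∀i, a PF.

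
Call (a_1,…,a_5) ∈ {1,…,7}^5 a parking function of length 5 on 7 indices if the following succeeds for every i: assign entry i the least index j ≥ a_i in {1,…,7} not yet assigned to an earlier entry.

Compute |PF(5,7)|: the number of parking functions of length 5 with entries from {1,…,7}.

|PF| = (8−5)·8^(5−1) = 3×4096 = 12288 [KW]
Check (2,2,1,5,2) → sorted (1,2,2,2,5): b_i ≤ 2+i ∀i, a PF.

12288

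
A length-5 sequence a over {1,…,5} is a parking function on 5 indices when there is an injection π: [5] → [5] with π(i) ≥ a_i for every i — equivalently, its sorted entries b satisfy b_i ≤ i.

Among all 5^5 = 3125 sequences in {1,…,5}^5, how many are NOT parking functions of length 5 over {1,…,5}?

1829

|PF| = (5−5+1)·(5+1)^(5−1) = 1 · 1296 = 1296
One tuple (4,2,4,4,5) → sorted (2,4,4,4,5): b_1=2>1, not a PF.
So 3125 − 1296 = 1829 fail.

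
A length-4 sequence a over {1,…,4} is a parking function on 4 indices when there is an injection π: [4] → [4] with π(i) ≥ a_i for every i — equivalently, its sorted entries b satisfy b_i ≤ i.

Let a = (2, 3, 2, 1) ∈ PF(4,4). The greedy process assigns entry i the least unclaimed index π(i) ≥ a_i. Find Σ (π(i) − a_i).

Σπ(i) = 1+…+4 = 10; Σa = 2+3+2+1 = 8; disp = 10−8 = 2.

2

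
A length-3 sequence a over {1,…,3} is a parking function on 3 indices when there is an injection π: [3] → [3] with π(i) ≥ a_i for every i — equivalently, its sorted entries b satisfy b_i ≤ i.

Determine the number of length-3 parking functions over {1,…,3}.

Count = 1·4^2 = 1 · 16 = 16 (Pollak)
Example (1,1,1) → sorted (1,1,1): b_i ≤ i ∀i, a PF.

16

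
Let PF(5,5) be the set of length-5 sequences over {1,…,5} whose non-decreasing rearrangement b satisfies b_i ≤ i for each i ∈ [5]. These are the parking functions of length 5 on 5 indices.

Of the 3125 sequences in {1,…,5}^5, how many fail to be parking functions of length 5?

#PF = (5−5+1)·(5+1)^(5−1) = 1 · 1296 = 1296
One tuple (5,5,4,3,2) → sorted (2,3,4,5,5): b_1=2>1, not a PF.
So 3125 − 1296 = 1829 fail.

1829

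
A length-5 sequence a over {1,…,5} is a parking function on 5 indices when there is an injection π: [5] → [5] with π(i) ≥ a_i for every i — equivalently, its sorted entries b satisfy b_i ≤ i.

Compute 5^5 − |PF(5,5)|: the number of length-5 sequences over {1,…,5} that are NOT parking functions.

|PF(5,5)| = (5+1−5)·(5+1)^{5−1} = 1·1296 = 1296 (Pollak)
Check (5,2,5,5,5) → sorted (2,5,5,5,5): b_1=2>1, not a PF.
5^5 − 1296 = 3125 − 1296 = 1829

1829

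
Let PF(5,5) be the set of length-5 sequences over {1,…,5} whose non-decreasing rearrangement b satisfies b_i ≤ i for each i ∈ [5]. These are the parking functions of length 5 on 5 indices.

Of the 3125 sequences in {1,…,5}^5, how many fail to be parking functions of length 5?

1829

#PF = 1·6^4 = 1·1296 = 1296 (Pollak)
One tuple (5,4,5,1,5) → sorted (1,4,5,5,5): b_2=4>2, not a PF.
Total 3125; non-PF = 3125−1296 = 1829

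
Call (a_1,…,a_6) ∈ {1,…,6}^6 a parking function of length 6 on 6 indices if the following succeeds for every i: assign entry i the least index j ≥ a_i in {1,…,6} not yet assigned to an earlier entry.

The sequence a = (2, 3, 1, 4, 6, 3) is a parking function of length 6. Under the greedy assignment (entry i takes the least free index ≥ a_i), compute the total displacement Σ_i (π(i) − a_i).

2

Σπ = 21 ({1..6} each once); Σa = 2+3+1+4+6+3 = 19; disp = 21−19 = 2.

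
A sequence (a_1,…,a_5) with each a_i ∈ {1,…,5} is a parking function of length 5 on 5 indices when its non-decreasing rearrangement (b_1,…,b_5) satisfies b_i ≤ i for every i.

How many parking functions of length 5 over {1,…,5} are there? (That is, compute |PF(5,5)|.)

1296

|PF| = 1·6^4 = 1×1296 = 1296 (Konheim–Weiss)
E.g. (2,1,3,3,5) → sorted (1,2,3,3,5): b_i ≤ i ∀i, a PF.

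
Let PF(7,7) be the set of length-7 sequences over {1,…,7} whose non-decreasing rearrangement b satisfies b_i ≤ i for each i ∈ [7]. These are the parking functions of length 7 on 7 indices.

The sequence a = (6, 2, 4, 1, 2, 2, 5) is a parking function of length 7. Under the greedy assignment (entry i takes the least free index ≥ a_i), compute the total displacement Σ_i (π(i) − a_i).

6

Σπ = 28 ({1..7} each once); Σa = 6+2+4+1+2+2+5 = 22; disp = 28−22 = 6.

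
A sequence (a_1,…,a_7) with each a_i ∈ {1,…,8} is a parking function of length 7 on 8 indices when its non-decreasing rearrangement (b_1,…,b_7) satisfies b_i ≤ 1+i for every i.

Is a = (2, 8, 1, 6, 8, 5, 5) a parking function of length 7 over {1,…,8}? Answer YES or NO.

NO

Order a: b = (1, 2, 5, 5, 6, 8, 8).
  b_1=1 ≤ 2
  b_2=2 ≤ 3
  b_3=5 > 4
  fails at i=3 ⇒ NO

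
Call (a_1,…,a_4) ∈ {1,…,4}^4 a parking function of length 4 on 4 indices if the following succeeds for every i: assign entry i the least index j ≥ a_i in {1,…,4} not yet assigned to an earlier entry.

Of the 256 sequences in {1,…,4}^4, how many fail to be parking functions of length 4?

#PF = 1·5^3 = 1×125 = 125
E.g. (2,3,2,2) → sorted (2,2,2,3): b_1=2>1, not a PF.
So 256 − 125 = 131 fail.

131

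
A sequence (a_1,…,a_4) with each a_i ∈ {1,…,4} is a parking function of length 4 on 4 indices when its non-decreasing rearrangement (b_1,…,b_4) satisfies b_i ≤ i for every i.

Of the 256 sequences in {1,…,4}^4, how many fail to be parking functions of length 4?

Count = (4−4+1)·(4+1)^(4−1) = 1·125 = 125 (Konheim–Weiss)
Check (2,2,4,2) → sorted (2,2,2,4): b_1=2>1, not a PF.
So 256 − 125 = 131 fail.

131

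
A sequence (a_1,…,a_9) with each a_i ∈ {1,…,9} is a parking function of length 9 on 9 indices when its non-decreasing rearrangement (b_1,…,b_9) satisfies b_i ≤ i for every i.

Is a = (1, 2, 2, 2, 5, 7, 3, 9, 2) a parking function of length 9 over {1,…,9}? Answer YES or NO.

Sorted: b = (1, 2, 2, 2, 2, 3, 5, 7, 9).
  b_1=1 ≤ 1
  b_2=2 ≤ 2
  b_3=2 ≤ 3
  b_4=2 ≤ 4
  b_5=2 ≤ 5
  b_6=3 ≤ 6
  b_7=5 ≤ 7
  b_8=7 ≤ 8
  b_9=9 ≤ 9
All bounds hold ⇒ YES

YES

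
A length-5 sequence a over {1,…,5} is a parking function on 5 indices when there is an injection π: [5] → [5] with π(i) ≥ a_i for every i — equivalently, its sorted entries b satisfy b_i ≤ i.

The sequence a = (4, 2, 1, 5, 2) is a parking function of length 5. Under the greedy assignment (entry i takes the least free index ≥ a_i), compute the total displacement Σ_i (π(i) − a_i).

1

Σπ(i) = 1+…+5 = 15; Σa = 4+2+1+5+2 = 14; disp = 15−14 = 1.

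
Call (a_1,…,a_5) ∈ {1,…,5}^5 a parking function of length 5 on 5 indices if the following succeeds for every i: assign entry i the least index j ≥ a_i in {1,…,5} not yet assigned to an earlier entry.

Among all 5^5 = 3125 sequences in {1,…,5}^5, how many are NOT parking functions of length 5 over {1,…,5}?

#PF = (5+1−5)·(5+1)^{5−1} = 1·1296 = 1296 [KW]
Example (2,2,3,5,5) → sorted (2,2,3,5,5): b_1=2>1, not a PF.
Total 3125; non-PF = 3125−1296 = 1829

1829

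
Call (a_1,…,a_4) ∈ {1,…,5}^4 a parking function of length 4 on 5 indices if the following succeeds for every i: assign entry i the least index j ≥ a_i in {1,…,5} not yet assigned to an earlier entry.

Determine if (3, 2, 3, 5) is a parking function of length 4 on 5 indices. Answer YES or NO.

YES

Rearranged: b = (2, 3, 3, 5).
  b_1=2 ≤ 2
  b_2=3 ≤ 3
  b_3=3 ≤ 4
  b_4=5 ≤ 5
All bounds hold ⇒ YES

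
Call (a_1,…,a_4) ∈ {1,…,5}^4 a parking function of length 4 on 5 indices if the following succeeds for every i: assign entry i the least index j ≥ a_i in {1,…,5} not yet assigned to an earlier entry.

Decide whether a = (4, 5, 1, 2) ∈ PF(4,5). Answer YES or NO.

YES

Order a: b = (1, 2, 4, 5).
  b_1=1 ≤ 2
  b_2=2 ≤ 3
  b_3=4 ≤ 4
  b_4=5 ≤ 5
All bounds hold ⇒ YES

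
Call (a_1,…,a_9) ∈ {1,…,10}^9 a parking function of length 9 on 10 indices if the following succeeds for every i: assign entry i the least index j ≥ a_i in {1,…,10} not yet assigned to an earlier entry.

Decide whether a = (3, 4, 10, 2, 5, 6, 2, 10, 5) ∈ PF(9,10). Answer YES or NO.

Rearranged: b = (2, 2, 3, 4, 5, 5, 6, 10, 10).
  b_1=2 ≤ 2
  b_2=2 ≤ 3
  b_3=3 ≤ 4
  b_4=4 ≤ 5
  b_5=5 ≤ 6
  b_6=5 ≤ 7
  b_7=6 ≤ 8
  b_8=10 > 9
  fails at i=8 ⇒ NO

NO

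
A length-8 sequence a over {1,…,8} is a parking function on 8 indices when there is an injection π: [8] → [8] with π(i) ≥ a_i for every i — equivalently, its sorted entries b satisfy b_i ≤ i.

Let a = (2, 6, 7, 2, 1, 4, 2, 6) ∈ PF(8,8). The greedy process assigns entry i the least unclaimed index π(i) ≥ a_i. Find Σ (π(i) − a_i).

Σπ(i) = 1+…+8 = 36; Σa = 2+6+7+2+1+4+2+6 = 30; disp = 36−30 = 6.

6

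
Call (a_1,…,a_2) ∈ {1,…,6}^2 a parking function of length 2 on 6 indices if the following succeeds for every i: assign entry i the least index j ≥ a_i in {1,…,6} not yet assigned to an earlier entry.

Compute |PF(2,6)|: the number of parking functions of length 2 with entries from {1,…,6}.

|PF| = (6+1−2)·(6+1)^{2−1} = 5·7 = 35 (Pollak)
E.g. (2,6) → sorted (2,6): b_i ≤ 4+i ∀i, a PF.

35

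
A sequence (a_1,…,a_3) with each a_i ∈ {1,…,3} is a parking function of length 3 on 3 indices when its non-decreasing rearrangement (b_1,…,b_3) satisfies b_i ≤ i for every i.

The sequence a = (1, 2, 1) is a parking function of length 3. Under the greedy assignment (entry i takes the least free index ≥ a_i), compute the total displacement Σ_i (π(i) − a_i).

2

Σπ(i) = 1+…+3 = 6; Σa = 1+2+1 = 4; disp = 6−4 = 2.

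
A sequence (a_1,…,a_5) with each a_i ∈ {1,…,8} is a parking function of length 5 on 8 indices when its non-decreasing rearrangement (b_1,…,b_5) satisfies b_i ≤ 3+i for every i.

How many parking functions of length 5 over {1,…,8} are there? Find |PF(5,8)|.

#PF = (8−5+1)·(8+1)^(5−1) = 4 · 6561 = 26244 (Konheim–Weiss)
E.g. (5,4,6,2,6) → sorted (2,4,5,6,6): b_i ≤ 3+i ∀i, a PF.

26244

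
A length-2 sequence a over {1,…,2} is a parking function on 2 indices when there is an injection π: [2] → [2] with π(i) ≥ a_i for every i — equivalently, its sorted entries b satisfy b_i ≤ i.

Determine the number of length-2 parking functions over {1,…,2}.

|PF(2,2)| = (3−2)·3^(2−1) = 1·3 = 3 (Pollak)
E.g. (1,1) → sorted (1,1): b_i ≤ i ∀i, a PF.

3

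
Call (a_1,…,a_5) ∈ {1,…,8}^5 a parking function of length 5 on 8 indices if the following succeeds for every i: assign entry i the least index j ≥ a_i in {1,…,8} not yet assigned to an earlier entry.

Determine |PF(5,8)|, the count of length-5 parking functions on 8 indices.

|PF(5,8)| = (8+1−5)·(8+1)^{5−1} = 4×6561 = 26244 (Konheim–Weiss)
E.g. (2,8,3,1,3) → sorted (1,2,3,3,8): b_i ≤ 3+i ∀i, a PF.

26244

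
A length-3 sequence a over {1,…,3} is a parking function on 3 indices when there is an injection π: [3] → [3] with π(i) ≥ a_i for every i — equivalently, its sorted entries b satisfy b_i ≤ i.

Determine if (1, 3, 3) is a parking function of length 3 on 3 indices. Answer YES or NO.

Order a: b = (1, 3, 3).
  b_1=1 ≤ 1
  b_2=3 > 2
  fails at i=2 ⇒ NO

NO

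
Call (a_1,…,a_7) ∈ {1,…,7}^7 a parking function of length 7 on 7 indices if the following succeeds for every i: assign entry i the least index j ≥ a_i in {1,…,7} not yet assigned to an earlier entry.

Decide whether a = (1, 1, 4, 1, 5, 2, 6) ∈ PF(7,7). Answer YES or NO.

YES

Order a: b = (1, 1, 1, 2, 4, 5, 6).
  b_1=1 ≤ 1
  b_2=1 ≤ 2
  b_3=1 ≤ 3
  b_4=2 ≤ 4
  b_5=4 ≤ 5
  b_6=5 ≤ 6
  b_7=6 ≤ 7
All bounds hold ⇒ YES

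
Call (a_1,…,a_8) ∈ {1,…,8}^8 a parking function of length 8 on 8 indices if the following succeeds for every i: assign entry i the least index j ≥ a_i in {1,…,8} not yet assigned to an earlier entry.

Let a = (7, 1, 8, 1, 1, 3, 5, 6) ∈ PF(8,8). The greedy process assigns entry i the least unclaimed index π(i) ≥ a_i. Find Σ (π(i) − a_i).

Σπ(i) = 1+…+8 = 36; Σa = 7+1+8+1+1+3+5+6 = 32; disp = 36−32 = 4.

4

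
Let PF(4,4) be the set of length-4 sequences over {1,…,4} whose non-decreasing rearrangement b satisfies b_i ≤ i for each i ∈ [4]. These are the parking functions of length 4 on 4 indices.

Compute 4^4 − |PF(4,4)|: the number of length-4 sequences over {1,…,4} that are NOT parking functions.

131

|PF| = 1·5^3 = 1×125 = 125 [KW]
E.g. (2,3,3,3) → sorted (2,3,3,3): b_1=2>1, not a PF.
4^4 − 125 = 256 − 125 = 131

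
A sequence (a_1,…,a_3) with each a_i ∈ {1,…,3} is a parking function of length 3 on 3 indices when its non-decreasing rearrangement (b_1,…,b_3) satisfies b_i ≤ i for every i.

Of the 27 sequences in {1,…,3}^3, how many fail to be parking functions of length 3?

|PF(3,3)| = (3+1−3)·(3+1)^{3−1} = 1×16 = 16 (Pollak)
E.g. (2,2,3) → sorted (2,2,3): b_1=2>1, not a PF.
Total 27; non-PF = 27−16 = 11

11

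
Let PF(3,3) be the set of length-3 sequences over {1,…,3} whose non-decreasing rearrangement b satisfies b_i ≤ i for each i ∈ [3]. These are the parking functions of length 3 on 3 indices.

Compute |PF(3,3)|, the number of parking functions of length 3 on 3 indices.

#PF = (3−3+1)·(3+1)^(3−1) = 1·16 = 16 [KW]
Example (2,1,3) → sorted (1,2,3): b_i ≤ i ∀i, a PF.

16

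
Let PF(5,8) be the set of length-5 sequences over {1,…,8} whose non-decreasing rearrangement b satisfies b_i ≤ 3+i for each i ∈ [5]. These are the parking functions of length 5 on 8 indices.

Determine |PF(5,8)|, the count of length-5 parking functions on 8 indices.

26244

Count = (9−5)·9^(5−1) = 4×6561 = 26244
E.g. (3,5,3,7,7) → sorted (3,3,5,7,7): b_i ≤ 3+i ∀i, a PF.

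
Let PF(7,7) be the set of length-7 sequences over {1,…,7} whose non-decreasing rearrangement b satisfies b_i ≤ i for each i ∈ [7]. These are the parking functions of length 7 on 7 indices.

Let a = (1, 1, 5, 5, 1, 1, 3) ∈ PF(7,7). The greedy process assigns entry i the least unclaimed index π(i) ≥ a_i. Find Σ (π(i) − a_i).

11

Σπ = 7·8/2 = 28 (π permutes [7]); Σa = 1+1+5+5+1+1+3 = 17; disp = 28−17 = 11.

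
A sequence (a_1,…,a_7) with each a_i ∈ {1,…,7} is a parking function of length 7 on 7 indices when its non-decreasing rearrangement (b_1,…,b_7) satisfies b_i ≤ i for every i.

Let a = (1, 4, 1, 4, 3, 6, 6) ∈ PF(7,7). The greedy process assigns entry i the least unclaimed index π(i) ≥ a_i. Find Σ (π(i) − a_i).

3

Σπ = 28 ({1..7} each once); Σa = 1+4+1+4+3+6+6 = 25; disp = 28−25 = 3.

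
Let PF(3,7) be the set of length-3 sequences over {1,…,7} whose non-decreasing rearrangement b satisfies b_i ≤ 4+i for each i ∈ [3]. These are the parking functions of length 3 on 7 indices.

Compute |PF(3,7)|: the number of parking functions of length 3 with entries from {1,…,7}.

320

|PF(3,7)| = 5·8^2 = 5×64 = 320
Example (3,5,1) → sorted (1,3,5): b_i ≤ 4+i ∀i, a PF.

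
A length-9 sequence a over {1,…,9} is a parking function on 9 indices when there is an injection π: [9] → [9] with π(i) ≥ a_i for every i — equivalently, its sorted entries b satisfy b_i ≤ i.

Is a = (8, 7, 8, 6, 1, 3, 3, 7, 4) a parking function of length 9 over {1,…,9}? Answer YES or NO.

Rearranged: b = (1, 3, 3, 4, 6, 7, 7, 8, 8).
  b_1=1 ≤ 1
  b_2=3 > 2
  fails at i=2 ⇒ NO

NO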